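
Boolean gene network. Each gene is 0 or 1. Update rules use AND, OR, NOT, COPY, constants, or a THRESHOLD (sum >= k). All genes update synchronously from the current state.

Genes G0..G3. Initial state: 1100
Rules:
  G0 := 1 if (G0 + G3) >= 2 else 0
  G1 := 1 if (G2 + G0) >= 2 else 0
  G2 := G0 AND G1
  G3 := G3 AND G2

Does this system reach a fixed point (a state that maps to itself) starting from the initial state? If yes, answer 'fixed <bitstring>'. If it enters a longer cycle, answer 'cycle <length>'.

Answer: fixed 0000

Derivation:
Step 0: 1100
Step 1: G0=(1+0>=2)=0 G1=(0+1>=2)=0 G2=G0&G1=1&1=1 G3=G3&G2=0&0=0 -> 0010
Step 2: G0=(0+0>=2)=0 G1=(1+0>=2)=0 G2=G0&G1=0&0=0 G3=G3&G2=0&1=0 -> 0000
Step 3: G0=(0+0>=2)=0 G1=(0+0>=2)=0 G2=G0&G1=0&0=0 G3=G3&G2=0&0=0 -> 0000
Fixed point reached at step 2: 0000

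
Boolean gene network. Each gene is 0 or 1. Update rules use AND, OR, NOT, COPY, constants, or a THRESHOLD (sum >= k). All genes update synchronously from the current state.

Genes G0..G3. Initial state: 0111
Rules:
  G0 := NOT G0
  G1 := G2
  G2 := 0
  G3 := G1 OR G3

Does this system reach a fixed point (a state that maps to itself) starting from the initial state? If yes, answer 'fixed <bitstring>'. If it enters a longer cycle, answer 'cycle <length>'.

Answer: cycle 2

Derivation:
Step 0: 0111
Step 1: G0=NOT G0=NOT 0=1 G1=G2=1 G2=0(const) G3=G1|G3=1|1=1 -> 1101
Step 2: G0=NOT G0=NOT 1=0 G1=G2=0 G2=0(const) G3=G1|G3=1|1=1 -> 0001
Step 3: G0=NOT G0=NOT 0=1 G1=G2=0 G2=0(const) G3=G1|G3=0|1=1 -> 1001
Step 4: G0=NOT G0=NOT 1=0 G1=G2=0 G2=0(const) G3=G1|G3=0|1=1 -> 0001
Cycle of length 2 starting at step 2 -> no fixed point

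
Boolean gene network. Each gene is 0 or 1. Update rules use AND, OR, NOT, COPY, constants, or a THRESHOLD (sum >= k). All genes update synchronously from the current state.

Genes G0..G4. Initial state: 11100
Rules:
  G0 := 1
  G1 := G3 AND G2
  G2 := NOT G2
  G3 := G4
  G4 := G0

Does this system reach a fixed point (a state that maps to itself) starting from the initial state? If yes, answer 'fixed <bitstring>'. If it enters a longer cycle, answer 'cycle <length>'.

Step 0: 11100
Step 1: G0=1(const) G1=G3&G2=0&1=0 G2=NOT G2=NOT 1=0 G3=G4=0 G4=G0=1 -> 10001
Step 2: G0=1(const) G1=G3&G2=0&0=0 G2=NOT G2=NOT 0=1 G3=G4=1 G4=G0=1 -> 10111
Step 3: G0=1(const) G1=G3&G2=1&1=1 G2=NOT G2=NOT 1=0 G3=G4=1 G4=G0=1 -> 11011
Step 4: G0=1(const) G1=G3&G2=1&0=0 G2=NOT G2=NOT 0=1 G3=G4=1 G4=G0=1 -> 10111
Cycle of length 2 starting at step 2 -> no fixed point

Answer: cycle 2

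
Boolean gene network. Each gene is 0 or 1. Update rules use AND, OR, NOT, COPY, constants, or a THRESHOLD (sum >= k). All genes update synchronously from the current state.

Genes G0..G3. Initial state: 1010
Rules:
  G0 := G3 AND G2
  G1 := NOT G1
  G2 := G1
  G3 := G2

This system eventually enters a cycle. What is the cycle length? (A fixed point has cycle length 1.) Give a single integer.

Answer: 2

Derivation:
Step 0: 1010
Step 1: G0=G3&G2=0&1=0 G1=NOT G1=NOT 0=1 G2=G1=0 G3=G2=1 -> 0101
Step 2: G0=G3&G2=1&0=0 G1=NOT G1=NOT 1=0 G2=G1=1 G3=G2=0 -> 0010
Step 3: G0=G3&G2=0&1=0 G1=NOT G1=NOT 0=1 G2=G1=0 G3=G2=1 -> 0101
State from step 3 equals state from step 1 -> cycle length 2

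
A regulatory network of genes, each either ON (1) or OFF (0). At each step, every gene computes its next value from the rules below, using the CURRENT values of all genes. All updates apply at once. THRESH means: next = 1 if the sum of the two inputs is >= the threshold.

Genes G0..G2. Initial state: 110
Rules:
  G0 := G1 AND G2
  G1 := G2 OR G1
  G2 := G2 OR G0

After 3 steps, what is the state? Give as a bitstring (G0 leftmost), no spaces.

Step 1: G0=G1&G2=1&0=0 G1=G2|G1=0|1=1 G2=G2|G0=0|1=1 -> 011
Step 2: G0=G1&G2=1&1=1 G1=G2|G1=1|1=1 G2=G2|G0=1|0=1 -> 111
Step 3: G0=G1&G2=1&1=1 G1=G2|G1=1|1=1 G2=G2|G0=1|1=1 -> 111

111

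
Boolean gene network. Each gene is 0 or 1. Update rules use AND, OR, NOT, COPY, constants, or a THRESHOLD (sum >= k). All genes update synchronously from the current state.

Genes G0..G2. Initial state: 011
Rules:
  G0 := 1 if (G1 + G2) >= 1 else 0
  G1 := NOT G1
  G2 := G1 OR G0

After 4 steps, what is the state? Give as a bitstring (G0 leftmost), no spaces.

Step 1: G0=(1+1>=1)=1 G1=NOT G1=NOT 1=0 G2=G1|G0=1|0=1 -> 101
Step 2: G0=(0+1>=1)=1 G1=NOT G1=NOT 0=1 G2=G1|G0=0|1=1 -> 111
Step 3: G0=(1+1>=1)=1 G1=NOT G1=NOT 1=0 G2=G1|G0=1|1=1 -> 101
Step 4: G0=(0+1>=1)=1 G1=NOT G1=NOT 0=1 G2=G1|G0=0|1=1 -> 111

111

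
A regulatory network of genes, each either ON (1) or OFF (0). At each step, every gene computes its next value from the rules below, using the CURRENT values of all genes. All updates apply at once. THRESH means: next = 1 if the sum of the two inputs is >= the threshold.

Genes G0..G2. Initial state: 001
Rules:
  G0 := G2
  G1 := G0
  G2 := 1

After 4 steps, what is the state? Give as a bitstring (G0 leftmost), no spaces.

Step 1: G0=G2=1 G1=G0=0 G2=1(const) -> 101
Step 2: G0=G2=1 G1=G0=1 G2=1(const) -> 111
Step 3: G0=G2=1 G1=G0=1 G2=1(const) -> 111
Step 4: G0=G2=1 G1=G0=1 G2=1(const) -> 111

111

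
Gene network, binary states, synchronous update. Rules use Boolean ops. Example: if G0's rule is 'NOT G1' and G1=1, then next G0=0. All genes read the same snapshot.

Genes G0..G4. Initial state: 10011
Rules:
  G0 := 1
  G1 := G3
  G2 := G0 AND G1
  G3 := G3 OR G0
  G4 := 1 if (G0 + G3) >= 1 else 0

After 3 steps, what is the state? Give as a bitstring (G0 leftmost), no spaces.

Step 1: G0=1(const) G1=G3=1 G2=G0&G1=1&0=0 G3=G3|G0=1|1=1 G4=(1+1>=1)=1 -> 11011
Step 2: G0=1(const) G1=G3=1 G2=G0&G1=1&1=1 G3=G3|G0=1|1=1 G4=(1+1>=1)=1 -> 11111
Step 3: G0=1(const) G1=G3=1 G2=G0&G1=1&1=1 G3=G3|G0=1|1=1 G4=(1+1>=1)=1 -> 11111

11111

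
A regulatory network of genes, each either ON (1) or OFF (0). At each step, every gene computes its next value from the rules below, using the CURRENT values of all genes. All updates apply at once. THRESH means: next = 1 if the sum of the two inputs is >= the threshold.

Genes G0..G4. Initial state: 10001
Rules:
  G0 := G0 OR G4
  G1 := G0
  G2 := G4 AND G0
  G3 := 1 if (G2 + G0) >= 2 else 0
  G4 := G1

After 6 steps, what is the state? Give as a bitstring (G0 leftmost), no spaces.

Step 1: G0=G0|G4=1|1=1 G1=G0=1 G2=G4&G0=1&1=1 G3=(0+1>=2)=0 G4=G1=0 -> 11100
Step 2: G0=G0|G4=1|0=1 G1=G0=1 G2=G4&G0=0&1=0 G3=(1+1>=2)=1 G4=G1=1 -> 11011
Step 3: G0=G0|G4=1|1=1 G1=G0=1 G2=G4&G0=1&1=1 G3=(0+1>=2)=0 G4=G1=1 -> 11101
Step 4: G0=G0|G4=1|1=1 G1=G0=1 G2=G4&G0=1&1=1 G3=(1+1>=2)=1 G4=G1=1 -> 11111
Step 5: G0=G0|G4=1|1=1 G1=G0=1 G2=G4&G0=1&1=1 G3=(1+1>=2)=1 G4=G1=1 -> 11111
Step 6: G0=G0|G4=1|1=1 G1=G0=1 G2=G4&G0=1&1=1 G3=(1+1>=2)=1 G4=G1=1 -> 11111

11111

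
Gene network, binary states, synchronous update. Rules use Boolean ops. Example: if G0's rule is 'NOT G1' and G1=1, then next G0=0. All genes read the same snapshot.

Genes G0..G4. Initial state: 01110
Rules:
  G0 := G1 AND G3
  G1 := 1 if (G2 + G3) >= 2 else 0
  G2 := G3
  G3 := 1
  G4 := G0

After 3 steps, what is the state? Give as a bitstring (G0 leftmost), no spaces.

Step 1: G0=G1&G3=1&1=1 G1=(1+1>=2)=1 G2=G3=1 G3=1(const) G4=G0=0 -> 11110
Step 2: G0=G1&G3=1&1=1 G1=(1+1>=2)=1 G2=G3=1 G3=1(const) G4=G0=1 -> 11111
Step 3: G0=G1&G3=1&1=1 G1=(1+1>=2)=1 G2=G3=1 G3=1(const) G4=G0=1 -> 11111

11111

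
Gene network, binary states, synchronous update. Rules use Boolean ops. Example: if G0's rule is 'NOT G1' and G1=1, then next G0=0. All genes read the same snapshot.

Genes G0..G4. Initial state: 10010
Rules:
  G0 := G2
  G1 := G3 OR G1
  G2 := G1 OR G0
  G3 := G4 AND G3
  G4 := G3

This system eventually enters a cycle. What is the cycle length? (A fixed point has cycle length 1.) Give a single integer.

Step 0: 10010
Step 1: G0=G2=0 G1=G3|G1=1|0=1 G2=G1|G0=0|1=1 G3=G4&G3=0&1=0 G4=G3=1 -> 01101
Step 2: G0=G2=1 G1=G3|G1=0|1=1 G2=G1|G0=1|0=1 G3=G4&G3=1&0=0 G4=G3=0 -> 11100
Step 3: G0=G2=1 G1=G3|G1=0|1=1 G2=G1|G0=1|1=1 G3=G4&G3=0&0=0 G4=G3=0 -> 11100
State from step 3 equals state from step 2 -> cycle length 1

Answer: 1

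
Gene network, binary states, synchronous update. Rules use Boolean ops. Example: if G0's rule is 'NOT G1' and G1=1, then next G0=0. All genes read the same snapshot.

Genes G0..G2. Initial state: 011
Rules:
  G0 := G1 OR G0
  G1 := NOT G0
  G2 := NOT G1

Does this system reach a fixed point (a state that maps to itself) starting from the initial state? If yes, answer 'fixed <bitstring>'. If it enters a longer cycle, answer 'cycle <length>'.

Step 0: 011
Step 1: G0=G1|G0=1|0=1 G1=NOT G0=NOT 0=1 G2=NOT G1=NOT 1=0 -> 110
Step 2: G0=G1|G0=1|1=1 G1=NOT G0=NOT 1=0 G2=NOT G1=NOT 1=0 -> 100
Step 3: G0=G1|G0=0|1=1 G1=NOT G0=NOT 1=0 G2=NOT G1=NOT 0=1 -> 101
Step 4: G0=G1|G0=0|1=1 G1=NOT G0=NOT 1=0 G2=NOT G1=NOT 0=1 -> 101
Fixed point reached at step 3: 101

Answer: fixed 101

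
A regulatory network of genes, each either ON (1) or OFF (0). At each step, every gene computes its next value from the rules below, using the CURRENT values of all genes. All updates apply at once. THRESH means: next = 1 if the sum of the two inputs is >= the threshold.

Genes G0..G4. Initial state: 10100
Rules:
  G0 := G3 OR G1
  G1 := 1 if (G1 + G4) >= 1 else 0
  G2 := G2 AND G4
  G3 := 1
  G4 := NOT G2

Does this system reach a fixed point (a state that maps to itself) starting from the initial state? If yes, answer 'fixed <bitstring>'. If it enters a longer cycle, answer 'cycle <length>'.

Answer: fixed 11011

Derivation:
Step 0: 10100
Step 1: G0=G3|G1=0|0=0 G1=(0+0>=1)=0 G2=G2&G4=1&0=0 G3=1(const) G4=NOT G2=NOT 1=0 -> 00010
Step 2: G0=G3|G1=1|0=1 G1=(0+0>=1)=0 G2=G2&G4=0&0=0 G3=1(const) G4=NOT G2=NOT 0=1 -> 10011
Step 3: G0=G3|G1=1|0=1 G1=(0+1>=1)=1 G2=G2&G4=0&1=0 G3=1(const) G4=NOT G2=NOT 0=1 -> 11011
Step 4: G0=G3|G1=1|1=1 G1=(1+1>=1)=1 G2=G2&G4=0&1=0 G3=1(const) G4=NOT G2=NOT 0=1 -> 11011
Fixed point reached at step 3: 11011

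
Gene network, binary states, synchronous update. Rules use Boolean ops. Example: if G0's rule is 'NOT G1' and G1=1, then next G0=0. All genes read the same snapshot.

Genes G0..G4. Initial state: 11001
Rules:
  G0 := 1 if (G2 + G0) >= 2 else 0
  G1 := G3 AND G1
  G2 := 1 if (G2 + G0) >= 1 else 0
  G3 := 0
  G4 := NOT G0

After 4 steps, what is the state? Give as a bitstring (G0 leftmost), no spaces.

Step 1: G0=(0+1>=2)=0 G1=G3&G1=0&1=0 G2=(0+1>=1)=1 G3=0(const) G4=NOT G0=NOT 1=0 -> 00100
Step 2: G0=(1+0>=2)=0 G1=G3&G1=0&0=0 G2=(1+0>=1)=1 G3=0(const) G4=NOT G0=NOT 0=1 -> 00101
Step 3: G0=(1+0>=2)=0 G1=G3&G1=0&0=0 G2=(1+0>=1)=1 G3=0(const) G4=NOT G0=NOT 0=1 -> 00101
Step 4: G0=(1+0>=2)=0 G1=G3&G1=0&0=0 G2=(1+0>=1)=1 G3=0(const) G4=NOT G0=NOT 0=1 -> 00101

00101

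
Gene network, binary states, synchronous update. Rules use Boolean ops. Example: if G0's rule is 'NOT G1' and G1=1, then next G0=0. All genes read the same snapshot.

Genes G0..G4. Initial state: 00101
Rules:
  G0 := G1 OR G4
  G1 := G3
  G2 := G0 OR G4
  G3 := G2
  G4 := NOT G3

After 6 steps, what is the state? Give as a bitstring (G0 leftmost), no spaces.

Step 1: G0=G1|G4=0|1=1 G1=G3=0 G2=G0|G4=0|1=1 G3=G2=1 G4=NOT G3=NOT 0=1 -> 10111
Step 2: G0=G1|G4=0|1=1 G1=G3=1 G2=G0|G4=1|1=1 G3=G2=1 G4=NOT G3=NOT 1=0 -> 11110
Step 3: G0=G1|G4=1|0=1 G1=G3=1 G2=G0|G4=1|0=1 G3=G2=1 G4=NOT G3=NOT 1=0 -> 11110
Step 4: G0=G1|G4=1|0=1 G1=G3=1 G2=G0|G4=1|0=1 G3=G2=1 G4=NOT G3=NOT 1=0 -> 11110
Step 5: G0=G1|G4=1|0=1 G1=G3=1 G2=G0|G4=1|0=1 G3=G2=1 G4=NOT G3=NOT 1=0 -> 11110
Step 6: G0=G1|G4=1|0=1 G1=G3=1 G2=G0|G4=1|0=1 G3=G2=1 G4=NOT G3=NOT 1=0 -> 11110

11110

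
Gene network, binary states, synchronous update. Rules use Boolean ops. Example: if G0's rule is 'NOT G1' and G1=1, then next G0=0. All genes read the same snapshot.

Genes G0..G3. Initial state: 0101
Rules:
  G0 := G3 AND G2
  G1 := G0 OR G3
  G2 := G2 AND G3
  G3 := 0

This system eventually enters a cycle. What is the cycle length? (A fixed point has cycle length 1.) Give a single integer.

Step 0: 0101
Step 1: G0=G3&G2=1&0=0 G1=G0|G3=0|1=1 G2=G2&G3=0&1=0 G3=0(const) -> 0100
Step 2: G0=G3&G2=0&0=0 G1=G0|G3=0|0=0 G2=G2&G3=0&0=0 G3=0(const) -> 0000
Step 3: G0=G3&G2=0&0=0 G1=G0|G3=0|0=0 G2=G2&G3=0&0=0 G3=0(const) -> 0000
State from step 3 equals state from step 2 -> cycle length 1

Answer: 1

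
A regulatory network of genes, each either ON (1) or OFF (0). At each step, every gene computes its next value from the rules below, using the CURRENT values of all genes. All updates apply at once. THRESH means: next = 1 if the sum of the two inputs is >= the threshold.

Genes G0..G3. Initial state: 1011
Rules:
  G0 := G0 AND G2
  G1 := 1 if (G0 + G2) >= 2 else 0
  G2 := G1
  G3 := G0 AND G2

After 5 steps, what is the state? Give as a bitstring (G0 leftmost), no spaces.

Step 1: G0=G0&G2=1&1=1 G1=(1+1>=2)=1 G2=G1=0 G3=G0&G2=1&1=1 -> 1101
Step 2: G0=G0&G2=1&0=0 G1=(1+0>=2)=0 G2=G1=1 G3=G0&G2=1&0=0 -> 0010
Step 3: G0=G0&G2=0&1=0 G1=(0+1>=2)=0 G2=G1=0 G3=G0&G2=0&1=0 -> 0000
Step 4: G0=G0&G2=0&0=0 G1=(0+0>=2)=0 G2=G1=0 G3=G0&G2=0&0=0 -> 0000
Step 5: G0=G0&G2=0&0=0 G1=(0+0>=2)=0 G2=G1=0 G3=G0&G2=0&0=0 -> 0000

0000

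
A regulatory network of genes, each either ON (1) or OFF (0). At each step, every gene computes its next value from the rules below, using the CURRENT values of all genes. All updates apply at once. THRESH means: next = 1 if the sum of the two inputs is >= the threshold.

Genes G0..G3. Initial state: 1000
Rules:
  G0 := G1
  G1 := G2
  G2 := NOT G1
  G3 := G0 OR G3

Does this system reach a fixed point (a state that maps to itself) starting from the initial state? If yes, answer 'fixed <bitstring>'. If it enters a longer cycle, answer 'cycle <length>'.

Step 0: 1000
Step 1: G0=G1=0 G1=G2=0 G2=NOT G1=NOT 0=1 G3=G0|G3=1|0=1 -> 0011
Step 2: G0=G1=0 G1=G2=1 G2=NOT G1=NOT 0=1 G3=G0|G3=0|1=1 -> 0111
Step 3: G0=G1=1 G1=G2=1 G2=NOT G1=NOT 1=0 G3=G0|G3=0|1=1 -> 1101
Step 4: G0=G1=1 G1=G2=0 G2=NOT G1=NOT 1=0 G3=G0|G3=1|1=1 -> 1001
Step 5: G0=G1=0 G1=G2=0 G2=NOT G1=NOT 0=1 G3=G0|G3=1|1=1 -> 0011
Cycle of length 4 starting at step 1 -> no fixed point

Answer: cycle 4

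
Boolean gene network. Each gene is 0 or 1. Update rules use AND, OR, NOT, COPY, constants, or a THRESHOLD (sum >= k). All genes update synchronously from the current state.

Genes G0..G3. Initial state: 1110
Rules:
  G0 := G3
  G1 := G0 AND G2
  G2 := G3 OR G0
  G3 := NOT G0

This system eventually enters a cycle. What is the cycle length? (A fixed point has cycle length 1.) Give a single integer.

Answer: 4

Derivation:
Step 0: 1110
Step 1: G0=G3=0 G1=G0&G2=1&1=1 G2=G3|G0=0|1=1 G3=NOT G0=NOT 1=0 -> 0110
Step 2: G0=G3=0 G1=G0&G2=0&1=0 G2=G3|G0=0|0=0 G3=NOT G0=NOT 0=1 -> 0001
Step 3: G0=G3=1 G1=G0&G2=0&0=0 G2=G3|G0=1|0=1 G3=NOT G0=NOT 0=1 -> 1011
Step 4: G0=G3=1 G1=G0&G2=1&1=1 G2=G3|G0=1|1=1 G3=NOT G0=NOT 1=0 -> 1110
State from step 4 equals state from step 0 -> cycle length 4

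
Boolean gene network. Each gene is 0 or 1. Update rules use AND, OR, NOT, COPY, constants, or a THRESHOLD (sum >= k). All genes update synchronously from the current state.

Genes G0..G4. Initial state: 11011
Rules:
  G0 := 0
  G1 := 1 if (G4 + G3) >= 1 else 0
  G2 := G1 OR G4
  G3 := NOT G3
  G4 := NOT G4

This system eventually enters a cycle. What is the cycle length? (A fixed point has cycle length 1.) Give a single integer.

Step 0: 11011
Step 1: G0=0(const) G1=(1+1>=1)=1 G2=G1|G4=1|1=1 G3=NOT G3=NOT 1=0 G4=NOT G4=NOT 1=0 -> 01100
Step 2: G0=0(const) G1=(0+0>=1)=0 G2=G1|G4=1|0=1 G3=NOT G3=NOT 0=1 G4=NOT G4=NOT 0=1 -> 00111
Step 3: G0=0(const) G1=(1+1>=1)=1 G2=G1|G4=0|1=1 G3=NOT G3=NOT 1=0 G4=NOT G4=NOT 1=0 -> 01100
State from step 3 equals state from step 1 -> cycle length 2

Answer: 2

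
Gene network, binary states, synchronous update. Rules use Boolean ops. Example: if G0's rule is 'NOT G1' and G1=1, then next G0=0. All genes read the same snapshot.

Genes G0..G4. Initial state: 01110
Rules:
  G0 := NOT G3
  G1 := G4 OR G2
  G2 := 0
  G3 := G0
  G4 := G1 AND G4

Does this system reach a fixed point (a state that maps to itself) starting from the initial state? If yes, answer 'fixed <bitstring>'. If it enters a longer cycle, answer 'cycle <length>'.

Step 0: 01110
Step 1: G0=NOT G3=NOT 1=0 G1=G4|G2=0|1=1 G2=0(const) G3=G0=0 G4=G1&G4=1&0=0 -> 01000
Step 2: G0=NOT G3=NOT 0=1 G1=G4|G2=0|0=0 G2=0(const) G3=G0=0 G4=G1&G4=1&0=0 -> 10000
Step 3: G0=NOT G3=NOT 0=1 G1=G4|G2=0|0=0 G2=0(const) G3=G0=1 G4=G1&G4=0&0=0 -> 10010
Step 4: G0=NOT G3=NOT 1=0 G1=G4|G2=0|0=0 G2=0(const) G3=G0=1 G4=G1&G4=0&0=0 -> 00010
Step 5: G0=NOT G3=NOT 1=0 G1=G4|G2=0|0=0 G2=0(const) G3=G0=0 G4=G1&G4=0&0=0 -> 00000
Step 6: G0=NOT G3=NOT 0=1 G1=G4|G2=0|0=0 G2=0(const) G3=G0=0 G4=G1&G4=0&0=0 -> 10000
Cycle of length 4 starting at step 2 -> no fixed point

Answer: cycle 4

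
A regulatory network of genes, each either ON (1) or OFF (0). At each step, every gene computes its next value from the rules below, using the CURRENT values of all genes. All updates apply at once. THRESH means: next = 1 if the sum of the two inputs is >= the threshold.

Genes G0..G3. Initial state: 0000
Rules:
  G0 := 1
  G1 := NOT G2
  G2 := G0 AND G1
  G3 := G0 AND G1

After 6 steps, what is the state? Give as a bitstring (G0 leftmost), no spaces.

Step 1: G0=1(const) G1=NOT G2=NOT 0=1 G2=G0&G1=0&0=0 G3=G0&G1=0&0=0 -> 1100
Step 2: G0=1(const) G1=NOT G2=NOT 0=1 G2=G0&G1=1&1=1 G3=G0&G1=1&1=1 -> 1111
Step 3: G0=1(const) G1=NOT G2=NOT 1=0 G2=G0&G1=1&1=1 G3=G0&G1=1&1=1 -> 1011
Step 4: G0=1(const) G1=NOT G2=NOT 1=0 G2=G0&G1=1&0=0 G3=G0&G1=1&0=0 -> 1000
Step 5: G0=1(const) G1=NOT G2=NOT 0=1 G2=G0&G1=1&0=0 G3=G0&G1=1&0=0 -> 1100
Step 6: G0=1(const) G1=NOT G2=NOT 0=1 G2=G0&G1=1&1=1 G3=G0&G1=1&1=1 -> 1111

1111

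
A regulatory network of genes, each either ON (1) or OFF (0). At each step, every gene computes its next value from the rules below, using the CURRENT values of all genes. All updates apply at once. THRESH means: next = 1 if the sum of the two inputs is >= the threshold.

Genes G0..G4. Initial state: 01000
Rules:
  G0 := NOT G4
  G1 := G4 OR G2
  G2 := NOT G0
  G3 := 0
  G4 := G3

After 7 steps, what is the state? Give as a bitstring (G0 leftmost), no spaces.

Step 1: G0=NOT G4=NOT 0=1 G1=G4|G2=0|0=0 G2=NOT G0=NOT 0=1 G3=0(const) G4=G3=0 -> 10100
Step 2: G0=NOT G4=NOT 0=1 G1=G4|G2=0|1=1 G2=NOT G0=NOT 1=0 G3=0(const) G4=G3=0 -> 11000
Step 3: G0=NOT G4=NOT 0=1 G1=G4|G2=0|0=0 G2=NOT G0=NOT 1=0 G3=0(const) G4=G3=0 -> 10000
Step 4: G0=NOT G4=NOT 0=1 G1=G4|G2=0|0=0 G2=NOT G0=NOT 1=0 G3=0(const) G4=G3=0 -> 10000
Step 5: G0=NOT G4=NOT 0=1 G1=G4|G2=0|0=0 G2=NOT G0=NOT 1=0 G3=0(const) G4=G3=0 -> 10000
Step 6: G0=NOT G4=NOT 0=1 G1=G4|G2=0|0=0 G2=NOT G0=NOT 1=0 G3=0(const) G4=G3=0 -> 10000
Step 7: G0=NOT G4=NOT 0=1 G1=G4|G2=0|0=0 G2=NOT G0=NOT 1=0 G3=0(const) G4=G3=0 -> 10000

10000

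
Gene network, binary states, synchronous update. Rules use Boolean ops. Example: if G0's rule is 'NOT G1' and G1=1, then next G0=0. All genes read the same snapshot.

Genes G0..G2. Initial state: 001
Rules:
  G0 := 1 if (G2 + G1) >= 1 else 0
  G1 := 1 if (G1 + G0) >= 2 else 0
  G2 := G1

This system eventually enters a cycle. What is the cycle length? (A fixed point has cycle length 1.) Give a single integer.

Step 0: 001
Step 1: G0=(1+0>=1)=1 G1=(0+0>=2)=0 G2=G1=0 -> 100
Step 2: G0=(0+0>=1)=0 G1=(0+1>=2)=0 G2=G1=0 -> 000
Step 3: G0=(0+0>=1)=0 G1=(0+0>=2)=0 G2=G1=0 -> 000
State from step 3 equals state from step 2 -> cycle length 1

Answer: 1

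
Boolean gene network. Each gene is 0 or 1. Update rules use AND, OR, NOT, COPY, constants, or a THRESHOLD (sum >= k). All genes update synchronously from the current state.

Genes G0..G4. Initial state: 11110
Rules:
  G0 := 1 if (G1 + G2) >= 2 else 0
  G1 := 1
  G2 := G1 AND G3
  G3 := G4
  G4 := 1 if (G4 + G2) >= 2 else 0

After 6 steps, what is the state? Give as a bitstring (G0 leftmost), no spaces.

Step 1: G0=(1+1>=2)=1 G1=1(const) G2=G1&G3=1&1=1 G3=G4=0 G4=(0+1>=2)=0 -> 11100
Step 2: G0=(1+1>=2)=1 G1=1(const) G2=G1&G3=1&0=0 G3=G4=0 G4=(0+1>=2)=0 -> 11000
Step 3: G0=(1+0>=2)=0 G1=1(const) G2=G1&G3=1&0=0 G3=G4=0 G4=(0+0>=2)=0 -> 01000
Step 4: G0=(1+0>=2)=0 G1=1(const) G2=G1&G3=1&0=0 G3=G4=0 G4=(0+0>=2)=0 -> 01000
Step 5: G0=(1+0>=2)=0 G1=1(const) G2=G1&G3=1&0=0 G3=G4=0 G4=(0+0>=2)=0 -> 01000
Step 6: G0=(1+0>=2)=0 G1=1(const) G2=G1&G3=1&0=0 G3=G4=0 G4=(0+0>=2)=0 -> 01000

01000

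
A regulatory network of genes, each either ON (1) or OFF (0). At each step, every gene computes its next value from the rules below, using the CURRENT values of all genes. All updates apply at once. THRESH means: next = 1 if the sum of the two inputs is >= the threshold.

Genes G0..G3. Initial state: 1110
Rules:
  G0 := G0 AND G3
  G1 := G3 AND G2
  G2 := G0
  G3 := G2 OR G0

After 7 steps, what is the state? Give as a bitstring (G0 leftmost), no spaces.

Step 1: G0=G0&G3=1&0=0 G1=G3&G2=0&1=0 G2=G0=1 G3=G2|G0=1|1=1 -> 0011
Step 2: G0=G0&G3=0&1=0 G1=G3&G2=1&1=1 G2=G0=0 G3=G2|G0=1|0=1 -> 0101
Step 3: G0=G0&G3=0&1=0 G1=G3&G2=1&0=0 G2=G0=0 G3=G2|G0=0|0=0 -> 0000
Step 4: G0=G0&G3=0&0=0 G1=G3&G2=0&0=0 G2=G0=0 G3=G2|G0=0|0=0 -> 0000
Step 5: G0=G0&G3=0&0=0 G1=G3&G2=0&0=0 G2=G0=0 G3=G2|G0=0|0=0 -> 0000
Step 6: G0=G0&G3=0&0=0 G1=G3&G2=0&0=0 G2=G0=0 G3=G2|G0=0|0=0 -> 0000
Step 7: G0=G0&G3=0&0=0 G1=G3&G2=0&0=0 G2=G0=0 G3=G2|G0=0|0=0 -> 0000

0000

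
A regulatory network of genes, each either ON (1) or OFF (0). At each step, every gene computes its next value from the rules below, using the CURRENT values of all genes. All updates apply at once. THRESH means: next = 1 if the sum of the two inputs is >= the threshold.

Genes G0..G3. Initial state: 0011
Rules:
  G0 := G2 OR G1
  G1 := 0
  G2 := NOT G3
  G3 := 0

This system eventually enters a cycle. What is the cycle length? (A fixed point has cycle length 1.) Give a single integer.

Answer: 1

Derivation:
Step 0: 0011
Step 1: G0=G2|G1=1|0=1 G1=0(const) G2=NOT G3=NOT 1=0 G3=0(const) -> 1000
Step 2: G0=G2|G1=0|0=0 G1=0(const) G2=NOT G3=NOT 0=1 G3=0(const) -> 0010
Step 3: G0=G2|G1=1|0=1 G1=0(const) G2=NOT G3=NOT 0=1 G3=0(const) -> 1010
Step 4: G0=G2|G1=1|0=1 G1=0(const) G2=NOT G3=NOT 0=1 G3=0(const) -> 1010
State from step 4 equals state from step 3 -> cycle length 1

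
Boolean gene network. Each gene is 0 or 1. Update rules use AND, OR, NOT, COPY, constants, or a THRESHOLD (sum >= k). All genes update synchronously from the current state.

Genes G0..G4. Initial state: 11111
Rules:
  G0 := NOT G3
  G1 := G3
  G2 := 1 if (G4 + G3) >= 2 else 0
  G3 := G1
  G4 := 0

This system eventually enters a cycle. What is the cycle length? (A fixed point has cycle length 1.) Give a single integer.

Step 0: 11111
Step 1: G0=NOT G3=NOT 1=0 G1=G3=1 G2=(1+1>=2)=1 G3=G1=1 G4=0(const) -> 01110
Step 2: G0=NOT G3=NOT 1=0 G1=G3=1 G2=(0+1>=2)=0 G3=G1=1 G4=0(const) -> 01010
Step 3: G0=NOT G3=NOT 1=0 G1=G3=1 G2=(0+1>=2)=0 G3=G1=1 G4=0(const) -> 01010
State from step 3 equals state from step 2 -> cycle length 1

Answer: 1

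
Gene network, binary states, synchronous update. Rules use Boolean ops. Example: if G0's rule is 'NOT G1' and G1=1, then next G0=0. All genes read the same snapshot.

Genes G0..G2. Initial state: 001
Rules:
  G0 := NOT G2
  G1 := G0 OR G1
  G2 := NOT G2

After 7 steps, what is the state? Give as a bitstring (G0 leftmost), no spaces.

Step 1: G0=NOT G2=NOT 1=0 G1=G0|G1=0|0=0 G2=NOT G2=NOT 1=0 -> 000
Step 2: G0=NOT G2=NOT 0=1 G1=G0|G1=0|0=0 G2=NOT G2=NOT 0=1 -> 101
Step 3: G0=NOT G2=NOT 1=0 G1=G0|G1=1|0=1 G2=NOT G2=NOT 1=0 -> 010
Step 4: G0=NOT G2=NOT 0=1 G1=G0|G1=0|1=1 G2=NOT G2=NOT 0=1 -> 111
Step 5: G0=NOT G2=NOT 1=0 G1=G0|G1=1|1=1 G2=NOT G2=NOT 1=0 -> 010
Step 6: G0=NOT G2=NOT 0=1 G1=G0|G1=0|1=1 G2=NOT G2=NOT 0=1 -> 111
Step 7: G0=NOT G2=NOT 1=0 G1=G0|G1=1|1=1 G2=NOT G2=NOT 1=0 -> 010

010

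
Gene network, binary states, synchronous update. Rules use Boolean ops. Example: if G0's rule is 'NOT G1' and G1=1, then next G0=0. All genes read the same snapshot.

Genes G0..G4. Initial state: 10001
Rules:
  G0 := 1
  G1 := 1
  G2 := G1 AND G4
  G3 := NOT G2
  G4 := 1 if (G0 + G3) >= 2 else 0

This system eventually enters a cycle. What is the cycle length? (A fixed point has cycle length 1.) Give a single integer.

Answer: 6

Derivation:
Step 0: 10001
Step 1: G0=1(const) G1=1(const) G2=G1&G4=0&1=0 G3=NOT G2=NOT 0=1 G4=(1+0>=2)=0 -> 11010
Step 2: G0=1(const) G1=1(const) G2=G1&G4=1&0=0 G3=NOT G2=NOT 0=1 G4=(1+1>=2)=1 -> 11011
Step 3: G0=1(const) G1=1(const) G2=G1&G4=1&1=1 G3=NOT G2=NOT 0=1 G4=(1+1>=2)=1 -> 11111
Step 4: G0=1(const) G1=1(const) G2=G1&G4=1&1=1 G3=NOT G2=NOT 1=0 G4=(1+1>=2)=1 -> 11101
Step 5: G0=1(const) G1=1(const) G2=G1&G4=1&1=1 G3=NOT G2=NOT 1=0 G4=(1+0>=2)=0 -> 11100
Step 6: G0=1(const) G1=1(const) G2=G1&G4=1&0=0 G3=NOT G2=NOT 1=0 G4=(1+0>=2)=0 -> 11000
Step 7: G0=1(const) G1=1(const) G2=G1&G4=1&0=0 G3=NOT G2=NOT 0=1 G4=(1+0>=2)=0 -> 11010
State from step 7 equals state from step 1 -> cycle length 6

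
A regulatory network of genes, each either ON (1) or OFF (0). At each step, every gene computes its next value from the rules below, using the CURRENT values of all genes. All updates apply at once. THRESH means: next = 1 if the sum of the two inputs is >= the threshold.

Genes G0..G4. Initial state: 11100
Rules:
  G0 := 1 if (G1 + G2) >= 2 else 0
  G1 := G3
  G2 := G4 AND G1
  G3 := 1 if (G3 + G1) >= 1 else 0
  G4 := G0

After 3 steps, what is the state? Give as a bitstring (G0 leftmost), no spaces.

Step 1: G0=(1+1>=2)=1 G1=G3=0 G2=G4&G1=0&1=0 G3=(0+1>=1)=1 G4=G0=1 -> 10011
Step 2: G0=(0+0>=2)=0 G1=G3=1 G2=G4&G1=1&0=0 G3=(1+0>=1)=1 G4=G0=1 -> 01011
Step 3: G0=(1+0>=2)=0 G1=G3=1 G2=G4&G1=1&1=1 G3=(1+1>=1)=1 G4=G0=0 -> 01110

01110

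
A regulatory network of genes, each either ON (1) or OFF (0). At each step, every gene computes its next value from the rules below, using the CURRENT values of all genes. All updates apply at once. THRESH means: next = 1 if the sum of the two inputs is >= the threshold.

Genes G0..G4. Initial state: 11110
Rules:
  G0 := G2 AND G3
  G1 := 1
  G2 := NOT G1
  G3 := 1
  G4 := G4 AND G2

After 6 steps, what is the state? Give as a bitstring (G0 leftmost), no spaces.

Step 1: G0=G2&G3=1&1=1 G1=1(const) G2=NOT G1=NOT 1=0 G3=1(const) G4=G4&G2=0&1=0 -> 11010
Step 2: G0=G2&G3=0&1=0 G1=1(const) G2=NOT G1=NOT 1=0 G3=1(const) G4=G4&G2=0&0=0 -> 01010
Step 3: G0=G2&G3=0&1=0 G1=1(const) G2=NOT G1=NOT 1=0 G3=1(const) G4=G4&G2=0&0=0 -> 01010
Step 4: G0=G2&G3=0&1=0 G1=1(const) G2=NOT G1=NOT 1=0 G3=1(const) G4=G4&G2=0&0=0 -> 01010
Step 5: G0=G2&G3=0&1=0 G1=1(const) G2=NOT G1=NOT 1=0 G3=1(const) G4=G4&G2=0&0=0 -> 01010
Step 6: G0=G2&G3=0&1=0 G1=1(const) G2=NOT G1=NOT 1=0 G3=1(const) G4=G4&G2=0&0=0 -> 01010

01010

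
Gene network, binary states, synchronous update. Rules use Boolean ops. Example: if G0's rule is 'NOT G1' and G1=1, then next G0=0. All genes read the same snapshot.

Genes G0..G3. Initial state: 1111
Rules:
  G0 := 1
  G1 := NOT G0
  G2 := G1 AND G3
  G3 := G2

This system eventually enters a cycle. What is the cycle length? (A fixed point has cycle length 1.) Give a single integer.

Answer: 1

Derivation:
Step 0: 1111
Step 1: G0=1(const) G1=NOT G0=NOT 1=0 G2=G1&G3=1&1=1 G3=G2=1 -> 1011
Step 2: G0=1(const) G1=NOT G0=NOT 1=0 G2=G1&G3=0&1=0 G3=G2=1 -> 1001
Step 3: G0=1(const) G1=NOT G0=NOT 1=0 G2=G1&G3=0&1=0 G3=G2=0 -> 1000
Step 4: G0=1(const) G1=NOT G0=NOT 1=0 G2=G1&G3=0&0=0 G3=G2=0 -> 1000
State from step 4 equals state from step 3 -> cycle length 1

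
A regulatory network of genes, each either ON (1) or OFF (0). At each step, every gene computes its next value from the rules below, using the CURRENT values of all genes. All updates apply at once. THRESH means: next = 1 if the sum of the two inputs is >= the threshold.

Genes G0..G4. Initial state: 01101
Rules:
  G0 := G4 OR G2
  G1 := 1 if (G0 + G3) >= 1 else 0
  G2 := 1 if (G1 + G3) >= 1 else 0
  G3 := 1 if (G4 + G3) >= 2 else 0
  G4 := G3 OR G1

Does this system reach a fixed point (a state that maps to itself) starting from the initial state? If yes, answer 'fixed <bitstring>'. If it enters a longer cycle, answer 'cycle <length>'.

Answer: cycle 3

Derivation:
Step 0: 01101
Step 1: G0=G4|G2=1|1=1 G1=(0+0>=1)=0 G2=(1+0>=1)=1 G3=(1+0>=2)=0 G4=G3|G1=0|1=1 -> 10101
Step 2: G0=G4|G2=1|1=1 G1=(1+0>=1)=1 G2=(0+0>=1)=0 G3=(1+0>=2)=0 G4=G3|G1=0|0=0 -> 11000
Step 3: G0=G4|G2=0|0=0 G1=(1+0>=1)=1 G2=(1+0>=1)=1 G3=(0+0>=2)=0 G4=G3|G1=0|1=1 -> 01101
Cycle of length 3 starting at step 0 -> no fixed point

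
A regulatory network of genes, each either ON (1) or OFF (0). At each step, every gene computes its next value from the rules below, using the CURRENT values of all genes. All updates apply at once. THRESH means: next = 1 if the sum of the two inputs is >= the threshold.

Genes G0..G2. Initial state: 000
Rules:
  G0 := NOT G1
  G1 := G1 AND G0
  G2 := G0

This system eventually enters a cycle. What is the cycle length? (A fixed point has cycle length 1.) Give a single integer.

Step 0: 000
Step 1: G0=NOT G1=NOT 0=1 G1=G1&G0=0&0=0 G2=G0=0 -> 100
Step 2: G0=NOT G1=NOT 0=1 G1=G1&G0=0&1=0 G2=G0=1 -> 101
Step 3: G0=NOT G1=NOT 0=1 G1=G1&G0=0&1=0 G2=G0=1 -> 101
State from step 3 equals state from step 2 -> cycle length 1

Answer: 1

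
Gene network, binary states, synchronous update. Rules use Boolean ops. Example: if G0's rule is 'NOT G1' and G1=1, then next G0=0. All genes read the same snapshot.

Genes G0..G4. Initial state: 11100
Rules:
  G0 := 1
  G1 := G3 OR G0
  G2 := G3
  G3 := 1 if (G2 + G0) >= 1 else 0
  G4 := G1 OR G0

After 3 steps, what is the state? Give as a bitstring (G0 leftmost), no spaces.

Step 1: G0=1(const) G1=G3|G0=0|1=1 G2=G3=0 G3=(1+1>=1)=1 G4=G1|G0=1|1=1 -> 11011
Step 2: G0=1(const) G1=G3|G0=1|1=1 G2=G3=1 G3=(0+1>=1)=1 G4=G1|G0=1|1=1 -> 11111
Step 3: G0=1(const) G1=G3|G0=1|1=1 G2=G3=1 G3=(1+1>=1)=1 G4=G1|G0=1|1=1 -> 11111

11111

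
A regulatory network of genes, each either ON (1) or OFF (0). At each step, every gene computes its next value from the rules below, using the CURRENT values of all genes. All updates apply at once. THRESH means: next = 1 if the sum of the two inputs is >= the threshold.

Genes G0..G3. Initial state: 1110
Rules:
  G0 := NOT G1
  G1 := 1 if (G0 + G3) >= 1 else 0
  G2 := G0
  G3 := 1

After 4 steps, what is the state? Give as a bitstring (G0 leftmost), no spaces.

Step 1: G0=NOT G1=NOT 1=0 G1=(1+0>=1)=1 G2=G0=1 G3=1(const) -> 0111
Step 2: G0=NOT G1=NOT 1=0 G1=(0+1>=1)=1 G2=G0=0 G3=1(const) -> 0101
Step 3: G0=NOT G1=NOT 1=0 G1=(0+1>=1)=1 G2=G0=0 G3=1(const) -> 0101
Step 4: G0=NOT G1=NOT 1=0 G1=(0+1>=1)=1 G2=G0=0 G3=1(const) -> 0101

0101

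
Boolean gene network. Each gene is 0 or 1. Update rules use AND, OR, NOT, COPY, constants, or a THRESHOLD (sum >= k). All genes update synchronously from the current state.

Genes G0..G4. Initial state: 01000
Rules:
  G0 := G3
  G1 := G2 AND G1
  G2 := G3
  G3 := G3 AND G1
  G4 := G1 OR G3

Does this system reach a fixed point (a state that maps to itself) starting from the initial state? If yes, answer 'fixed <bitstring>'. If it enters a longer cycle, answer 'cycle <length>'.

Answer: fixed 00000

Derivation:
Step 0: 01000
Step 1: G0=G3=0 G1=G2&G1=0&1=0 G2=G3=0 G3=G3&G1=0&1=0 G4=G1|G3=1|0=1 -> 00001
Step 2: G0=G3=0 G1=G2&G1=0&0=0 G2=G3=0 G3=G3&G1=0&0=0 G4=G1|G3=0|0=0 -> 00000
Step 3: G0=G3=0 G1=G2&G1=0&0=0 G2=G3=0 G3=G3&G1=0&0=0 G4=G1|G3=0|0=0 -> 00000
Fixed point reached at step 2: 00000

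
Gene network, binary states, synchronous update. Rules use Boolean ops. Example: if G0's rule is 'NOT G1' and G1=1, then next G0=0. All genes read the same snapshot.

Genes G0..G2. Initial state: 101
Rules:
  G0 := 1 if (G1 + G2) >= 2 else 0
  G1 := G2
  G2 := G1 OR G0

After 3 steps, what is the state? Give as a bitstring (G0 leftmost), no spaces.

Step 1: G0=(0+1>=2)=0 G1=G2=1 G2=G1|G0=0|1=1 -> 011
Step 2: G0=(1+1>=2)=1 G1=G2=1 G2=G1|G0=1|0=1 -> 111
Step 3: G0=(1+1>=2)=1 G1=G2=1 G2=G1|G0=1|1=1 -> 111

111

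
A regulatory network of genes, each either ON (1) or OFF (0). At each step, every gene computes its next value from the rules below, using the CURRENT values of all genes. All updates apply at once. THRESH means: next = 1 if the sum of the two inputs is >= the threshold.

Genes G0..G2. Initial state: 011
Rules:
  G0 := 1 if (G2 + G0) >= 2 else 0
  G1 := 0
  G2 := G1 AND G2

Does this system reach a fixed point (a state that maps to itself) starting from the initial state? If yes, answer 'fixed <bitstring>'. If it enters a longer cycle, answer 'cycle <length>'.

Answer: fixed 000

Derivation:
Step 0: 011
Step 1: G0=(1+0>=2)=0 G1=0(const) G2=G1&G2=1&1=1 -> 001
Step 2: G0=(1+0>=2)=0 G1=0(const) G2=G1&G2=0&1=0 -> 000
Step 3: G0=(0+0>=2)=0 G1=0(const) G2=G1&G2=0&0=0 -> 000
Fixed point reached at step 2: 000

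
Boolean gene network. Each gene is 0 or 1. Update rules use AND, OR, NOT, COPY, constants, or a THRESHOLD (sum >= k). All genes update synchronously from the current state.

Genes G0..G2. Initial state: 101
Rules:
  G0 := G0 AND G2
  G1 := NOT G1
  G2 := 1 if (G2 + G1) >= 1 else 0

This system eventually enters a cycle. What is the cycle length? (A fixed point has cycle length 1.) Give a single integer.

Answer: 2

Derivation:
Step 0: 101
Step 1: G0=G0&G2=1&1=1 G1=NOT G1=NOT 0=1 G2=(1+0>=1)=1 -> 111
Step 2: G0=G0&G2=1&1=1 G1=NOT G1=NOT 1=0 G2=(1+1>=1)=1 -> 101
State from step 2 equals state from step 0 -> cycle length 2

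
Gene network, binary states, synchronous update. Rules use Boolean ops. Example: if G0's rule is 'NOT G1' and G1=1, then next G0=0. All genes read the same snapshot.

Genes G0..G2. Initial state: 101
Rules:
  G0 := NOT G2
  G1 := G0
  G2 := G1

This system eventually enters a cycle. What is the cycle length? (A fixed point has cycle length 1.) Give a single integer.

Step 0: 101
Step 1: G0=NOT G2=NOT 1=0 G1=G0=1 G2=G1=0 -> 010
Step 2: G0=NOT G2=NOT 0=1 G1=G0=0 G2=G1=1 -> 101
State from step 2 equals state from step 0 -> cycle length 2

Answer: 2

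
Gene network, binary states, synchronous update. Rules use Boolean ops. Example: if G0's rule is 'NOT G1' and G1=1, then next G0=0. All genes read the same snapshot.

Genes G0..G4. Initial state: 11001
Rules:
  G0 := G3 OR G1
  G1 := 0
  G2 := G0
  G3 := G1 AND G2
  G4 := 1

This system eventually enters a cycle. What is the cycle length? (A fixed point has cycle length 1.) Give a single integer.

Answer: 1

Derivation:
Step 0: 11001
Step 1: G0=G3|G1=0|1=1 G1=0(const) G2=G0=1 G3=G1&G2=1&0=0 G4=1(const) -> 10101
Step 2: G0=G3|G1=0|0=0 G1=0(const) G2=G0=1 G3=G1&G2=0&1=0 G4=1(const) -> 00101
Step 3: G0=G3|G1=0|0=0 G1=0(const) G2=G0=0 G3=G1&G2=0&1=0 G4=1(const) -> 00001
Step 4: G0=G3|G1=0|0=0 G1=0(const) G2=G0=0 G3=G1&G2=0&0=0 G4=1(const) -> 00001
State from step 4 equals state from step 3 -> cycle length 1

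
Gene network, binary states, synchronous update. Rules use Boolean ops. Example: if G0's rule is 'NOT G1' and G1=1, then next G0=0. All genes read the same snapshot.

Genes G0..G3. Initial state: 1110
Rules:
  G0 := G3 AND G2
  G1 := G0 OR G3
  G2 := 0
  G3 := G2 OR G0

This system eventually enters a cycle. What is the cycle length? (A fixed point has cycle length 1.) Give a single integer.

Step 0: 1110
Step 1: G0=G3&G2=0&1=0 G1=G0|G3=1|0=1 G2=0(const) G3=G2|G0=1|1=1 -> 0101
Step 2: G0=G3&G2=1&0=0 G1=G0|G3=0|1=1 G2=0(const) G3=G2|G0=0|0=0 -> 0100
Step 3: G0=G3&G2=0&0=0 G1=G0|G3=0|0=0 G2=0(const) G3=G2|G0=0|0=0 -> 0000
Step 4: G0=G3&G2=0&0=0 G1=G0|G3=0|0=0 G2=0(const) G3=G2|G0=0|0=0 -> 0000
State from step 4 equals state from step 3 -> cycle length 1

Answer: 1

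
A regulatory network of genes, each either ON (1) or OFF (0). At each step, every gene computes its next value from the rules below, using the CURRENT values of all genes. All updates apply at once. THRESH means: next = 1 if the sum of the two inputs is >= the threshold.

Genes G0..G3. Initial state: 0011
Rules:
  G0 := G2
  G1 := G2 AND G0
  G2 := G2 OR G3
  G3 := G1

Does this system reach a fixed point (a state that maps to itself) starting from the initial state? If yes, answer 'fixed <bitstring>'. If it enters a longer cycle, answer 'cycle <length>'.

Answer: fixed 1111

Derivation:
Step 0: 0011
Step 1: G0=G2=1 G1=G2&G0=1&0=0 G2=G2|G3=1|1=1 G3=G1=0 -> 1010
Step 2: G0=G2=1 G1=G2&G0=1&1=1 G2=G2|G3=1|0=1 G3=G1=0 -> 1110
Step 3: G0=G2=1 G1=G2&G0=1&1=1 G2=G2|G3=1|0=1 G3=G1=1 -> 1111
Step 4: G0=G2=1 G1=G2&G0=1&1=1 G2=G2|G3=1|1=1 G3=G1=1 -> 1111
Fixed point reached at step 3: 1111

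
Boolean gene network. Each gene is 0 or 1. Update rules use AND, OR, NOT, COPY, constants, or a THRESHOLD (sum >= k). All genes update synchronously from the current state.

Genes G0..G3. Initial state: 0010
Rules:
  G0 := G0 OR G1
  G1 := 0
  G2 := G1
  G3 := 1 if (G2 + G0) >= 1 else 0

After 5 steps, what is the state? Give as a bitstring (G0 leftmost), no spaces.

Step 1: G0=G0|G1=0|0=0 G1=0(const) G2=G1=0 G3=(1+0>=1)=1 -> 0001
Step 2: G0=G0|G1=0|0=0 G1=0(const) G2=G1=0 G3=(0+0>=1)=0 -> 0000
Step 3: G0=G0|G1=0|0=0 G1=0(const) G2=G1=0 G3=(0+0>=1)=0 -> 0000
Step 4: G0=G0|G1=0|0=0 G1=0(const) G2=G1=0 G3=(0+0>=1)=0 -> 0000
Step 5: G0=G0|G1=0|0=0 G1=0(const) G2=G1=0 G3=(0+0>=1)=0 -> 0000

0000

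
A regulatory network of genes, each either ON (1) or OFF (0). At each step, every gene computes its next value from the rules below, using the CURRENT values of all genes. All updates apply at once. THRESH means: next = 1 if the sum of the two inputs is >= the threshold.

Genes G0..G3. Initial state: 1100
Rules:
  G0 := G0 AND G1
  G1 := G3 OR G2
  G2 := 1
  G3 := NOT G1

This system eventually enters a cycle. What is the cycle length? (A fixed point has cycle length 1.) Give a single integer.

Answer: 1

Derivation:
Step 0: 1100
Step 1: G0=G0&G1=1&1=1 G1=G3|G2=0|0=0 G2=1(const) G3=NOT G1=NOT 1=0 -> 1010
Step 2: G0=G0&G1=1&0=0 G1=G3|G2=0|1=1 G2=1(const) G3=NOT G1=NOT 0=1 -> 0111
Step 3: G0=G0&G1=0&1=0 G1=G3|G2=1|1=1 G2=1(const) G3=NOT G1=NOT 1=0 -> 0110
Step 4: G0=G0&G1=0&1=0 G1=G3|G2=0|1=1 G2=1(const) G3=NOT G1=NOT 1=0 -> 0110
State from step 4 equals state from step 3 -> cycle length 1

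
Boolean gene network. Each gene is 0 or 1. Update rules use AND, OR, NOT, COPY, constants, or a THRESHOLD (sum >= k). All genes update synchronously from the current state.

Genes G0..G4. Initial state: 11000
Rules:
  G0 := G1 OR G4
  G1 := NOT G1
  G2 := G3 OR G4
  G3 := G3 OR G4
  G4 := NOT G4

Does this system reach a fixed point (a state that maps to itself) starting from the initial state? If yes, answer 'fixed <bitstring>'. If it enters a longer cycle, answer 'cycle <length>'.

Step 0: 11000
Step 1: G0=G1|G4=1|0=1 G1=NOT G1=NOT 1=0 G2=G3|G4=0|0=0 G3=G3|G4=0|0=0 G4=NOT G4=NOT 0=1 -> 10001
Step 2: G0=G1|G4=0|1=1 G1=NOT G1=NOT 0=1 G2=G3|G4=0|1=1 G3=G3|G4=0|1=1 G4=NOT G4=NOT 1=0 -> 11110
Step 3: G0=G1|G4=1|0=1 G1=NOT G1=NOT 1=0 G2=G3|G4=1|0=1 G3=G3|G4=1|0=1 G4=NOT G4=NOT 0=1 -> 10111
Step 4: G0=G1|G4=0|1=1 G1=NOT G1=NOT 0=1 G2=G3|G4=1|1=1 G3=G3|G4=1|1=1 G4=NOT G4=NOT 1=0 -> 11110
Cycle of length 2 starting at step 2 -> no fixed point

Answer: cycle 2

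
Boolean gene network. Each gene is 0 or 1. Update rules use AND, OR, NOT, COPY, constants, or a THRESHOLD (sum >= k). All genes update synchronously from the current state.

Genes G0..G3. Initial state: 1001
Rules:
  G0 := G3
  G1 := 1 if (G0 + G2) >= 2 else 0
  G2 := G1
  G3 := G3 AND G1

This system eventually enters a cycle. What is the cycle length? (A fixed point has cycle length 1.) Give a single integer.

Step 0: 1001
Step 1: G0=G3=1 G1=(1+0>=2)=0 G2=G1=0 G3=G3&G1=1&0=0 -> 1000
Step 2: G0=G3=0 G1=(1+0>=2)=0 G2=G1=0 G3=G3&G1=0&0=0 -> 0000
Step 3: G0=G3=0 G1=(0+0>=2)=0 G2=G1=0 G3=G3&G1=0&0=0 -> 0000
State from step 3 equals state from step 2 -> cycle length 1

Answer: 1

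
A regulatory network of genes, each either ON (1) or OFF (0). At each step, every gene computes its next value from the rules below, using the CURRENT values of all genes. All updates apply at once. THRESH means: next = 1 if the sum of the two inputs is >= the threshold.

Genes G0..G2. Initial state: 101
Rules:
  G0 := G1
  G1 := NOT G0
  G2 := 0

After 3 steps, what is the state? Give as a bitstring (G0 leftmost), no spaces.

Step 1: G0=G1=0 G1=NOT G0=NOT 1=0 G2=0(const) -> 000
Step 2: G0=G1=0 G1=NOT G0=NOT 0=1 G2=0(const) -> 010
Step 3: G0=G1=1 G1=NOT G0=NOT 0=1 G2=0(const) -> 110

110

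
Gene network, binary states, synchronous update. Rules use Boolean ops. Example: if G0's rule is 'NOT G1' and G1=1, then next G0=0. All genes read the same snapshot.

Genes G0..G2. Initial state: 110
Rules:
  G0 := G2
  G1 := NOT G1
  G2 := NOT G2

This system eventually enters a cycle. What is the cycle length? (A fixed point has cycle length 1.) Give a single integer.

Step 0: 110
Step 1: G0=G2=0 G1=NOT G1=NOT 1=0 G2=NOT G2=NOT 0=1 -> 001
Step 2: G0=G2=1 G1=NOT G1=NOT 0=1 G2=NOT G2=NOT 1=0 -> 110
State from step 2 equals state from step 0 -> cycle length 2

Answer: 2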